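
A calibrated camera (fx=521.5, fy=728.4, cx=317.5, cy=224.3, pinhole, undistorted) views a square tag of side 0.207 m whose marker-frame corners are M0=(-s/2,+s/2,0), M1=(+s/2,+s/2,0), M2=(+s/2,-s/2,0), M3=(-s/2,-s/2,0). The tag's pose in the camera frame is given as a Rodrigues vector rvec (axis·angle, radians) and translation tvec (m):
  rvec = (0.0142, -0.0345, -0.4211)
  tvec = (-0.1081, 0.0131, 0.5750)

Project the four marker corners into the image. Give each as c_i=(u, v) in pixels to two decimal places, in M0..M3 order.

c0=(171.93, 414.48) c1=(343.17, 306.17) c2=(266.82, 67.91) c3=(93.43, 174.40)

Intrinsics K: fx=521.5, fy=728.4, cx=317.5, cy=224.3
Marker side s = 0.207 m; corners in marker frame (Z=0):
  M0 = (-0.1035, +0.1035, 0)
  M1 = (+0.1035, +0.1035, 0)
  M2 = (+0.1035, -0.1035, 0)
  M3 = (-0.1035, -0.1035, 0)
rvec = (0.0142, -0.0345, -0.4211), |rvec| = θ = 0.42275 rad = 24.222°
Rodrigues: sinθ=0.41027, 1−cosθ=0.08804; R = I + sinθ·[k]× + (1−cosθ)·[k]×²:
    [+0.91206 +0.40843 -0.03643]
    [-0.40891 +0.91255 -0.00662]
    [+0.03054 +0.02094 +0.99931]
t = (-0.1081, 0.0131, 0.5750) m
M0: Pc = R·M0+t = (-0.16023, +0.14987, +0.57401); u = 521.5·(-0.16023)/0.57401 + 317.5 = 171.9301, v = 728.4·(+0.14987)/0.57401 + 224.3 = 414.4828
M1: Pc = R·M1+t = (+0.02857, +0.06523, +0.58033); u = 521.5·(+0.02857)/0.58033 + 317.5 = 343.1746, v = 728.4·(+0.06523)/0.58033 + 224.3 = 306.1697
M2: Pc = R·M2+t = (-0.05597, -0.12367, +0.57599); u = 521.5·(-0.05597)/0.57599 + 317.5 = 266.8219, v = 728.4·(-0.12367)/0.57599 + 224.3 = 67.9057
M3: Pc = R·M3+t = (-0.24477, -0.03903, +0.56967); u = 521.5·(-0.24477)/0.56967 + 317.5 = 93.4274, v = 728.4·(-0.03903)/0.56967 + 224.3 = 174.3992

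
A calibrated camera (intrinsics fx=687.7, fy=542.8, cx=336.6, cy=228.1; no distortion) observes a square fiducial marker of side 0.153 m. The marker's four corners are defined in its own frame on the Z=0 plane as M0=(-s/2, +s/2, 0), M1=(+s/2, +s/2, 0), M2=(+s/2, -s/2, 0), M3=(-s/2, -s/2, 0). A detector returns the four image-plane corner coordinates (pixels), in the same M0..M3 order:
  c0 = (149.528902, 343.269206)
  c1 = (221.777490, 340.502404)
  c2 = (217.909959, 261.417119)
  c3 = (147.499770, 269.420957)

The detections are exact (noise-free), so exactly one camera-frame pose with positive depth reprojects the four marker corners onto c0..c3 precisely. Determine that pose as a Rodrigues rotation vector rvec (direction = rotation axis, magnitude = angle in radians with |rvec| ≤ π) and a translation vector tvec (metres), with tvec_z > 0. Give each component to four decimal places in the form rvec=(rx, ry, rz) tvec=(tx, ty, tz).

rvec=(-0.1425, 0.5377, -0.1097) tvec=(-0.2447, 0.1517, 1.0950)

Intrinsics K: fx=687.7, fy=542.8, cx=336.6, cy=228.1
Marker side s = 0.153 m; corners in marker frame (Z=0):
  M0 = (-0.0765, +0.0765, 0)
  M1 = (+0.0765, +0.0765, 0)
  M2 = (+0.0765, -0.0765, 0)
  M3 = (-0.0765, -0.0765, 0)
Detected image corners:
  c0 = (149.528902, 343.269206) px
  c1 = (221.777490, 340.502404) px
  c2 = (217.909959, 261.417119) px
  c3 = (147.499770, 269.420957) px
Planar DLT: solve 8×8 A·h = b for H (H[2,2]=1):
  H  [+381.75256 -8.47809 +182.91214]
  H  [-174.51599 +453.78212 +303.30949]
  H  [-0.45816 -0.14952 +1.00000]
B = K⁻¹H; ‖b₁‖=0.913214, ‖b₂‖=0.913214; λ = 2/(‖b₁‖+‖b₂‖) = 1.095034, sign → tz>0 ⇒ λ=+1.095034
r₁ = λ·B[:,0] = (+0.85343,-0.14124,-0.50170); r₂ = λ·B[:,1] = (+0.06664,+0.98425,-0.16372)
r₃ = r₁×r₂ = (+0.51693,+0.10630,+0.84940); SVD([r₁ r₂ r₃]) → R = UVᵀ:
  R  [+0.85343 +0.06664 +0.51693]
  R  [-0.14124 +0.98425 +0.10630]
  R  [-0.50170 -0.16372 +0.84940]
t = (-0.24472, +0.15173, +1.09503) m
tr R = 2.687090; θ = arccos((tr R − 1)/2) = 0.566946 rad = 32.484°
axis k = ((R−Rᵀ)₃₂, (R−Rᵀ)₁₃, (R−Rᵀ)₂₁) / (2 sinθ) = (-0.251389, +0.948341, -0.193528)
rvec = θ·k = (-0.142524, +0.537659, -0.109720)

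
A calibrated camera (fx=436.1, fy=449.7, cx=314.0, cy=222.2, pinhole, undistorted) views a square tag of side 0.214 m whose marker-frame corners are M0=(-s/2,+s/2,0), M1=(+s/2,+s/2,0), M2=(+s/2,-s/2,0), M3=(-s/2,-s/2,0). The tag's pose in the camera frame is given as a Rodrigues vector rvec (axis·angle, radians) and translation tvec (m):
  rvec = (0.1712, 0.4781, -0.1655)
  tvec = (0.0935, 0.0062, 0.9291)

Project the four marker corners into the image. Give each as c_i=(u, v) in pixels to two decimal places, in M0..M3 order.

Intrinsics K: fx=436.1, fy=449.7, cx=314.0, cy=222.2
Marker side s = 0.214 m; corners in marker frame (Z=0):
  M0 = (-0.1070, +0.1070, 0)
  M1 = (+0.1070, +0.1070, 0)
  M2 = (+0.1070, -0.1070, 0)
  M3 = (-0.1070, -0.1070, 0)
rvec = (0.1712, 0.4781, -0.1655), |rvec| = θ = 0.53412 rad = 30.603°
Rodrigues: sinθ=0.50908, 1−cosθ=0.13928; R = I + sinθ·[k]× + (1−cosθ)·[k]×²:
    [+0.87503 +0.19770 +0.44186]
    [-0.11778 +0.97232 -0.20181]
    [-0.46952 +0.12454 +0.87409]
t = (0.0935, 0.0062, 0.9291) m
M0: Pc = R·M0+t = (+0.02103, +0.12284, +0.99267); u = 436.1·(+0.02103)/0.99267 + 314.0 = 323.2373, v = 449.7·(+0.12284)/0.99267 + 222.2 = 277.8496
M1: Pc = R·M1+t = (+0.20828, +0.09764, +0.89219); u = 436.1·(+0.20828)/0.89219 + 314.0 = 415.8082, v = 449.7·(+0.09764)/0.89219 + 222.2 = 271.4124
M2: Pc = R·M2+t = (+0.16597, -0.11044, +0.86553); u = 436.1·(+0.16597)/0.86553 + 314.0 = 397.6259, v = 449.7·(-0.11044)/0.86553 + 222.2 = 164.8192
M3: Pc = R·M3+t = (-0.02128, -0.08524, +0.96601); u = 436.1·(-0.02128)/0.96601 + 314.0 = 304.3922, v = 449.7·(-0.08524)/0.96601 + 222.2 = 182.5210

c0=(323.24, 277.85) c1=(415.81, 271.41) c2=(397.63, 164.82) c3=(304.39, 182.52)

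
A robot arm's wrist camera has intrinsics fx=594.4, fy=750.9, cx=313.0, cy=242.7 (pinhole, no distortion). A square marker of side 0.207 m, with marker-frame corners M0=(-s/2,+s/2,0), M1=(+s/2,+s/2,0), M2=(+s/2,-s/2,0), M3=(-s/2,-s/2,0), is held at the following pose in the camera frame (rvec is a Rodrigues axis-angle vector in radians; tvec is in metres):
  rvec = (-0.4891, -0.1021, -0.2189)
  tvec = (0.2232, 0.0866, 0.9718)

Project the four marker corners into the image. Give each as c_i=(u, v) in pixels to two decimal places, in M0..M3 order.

Intrinsics K: fx=594.4, fy=750.9, cx=313.0, cy=242.7
Marker side s = 0.207 m; corners in marker frame (Z=0):
  M0 = (-0.1035, +0.1035, 0)
  M1 = (+0.1035, +0.1035, 0)
  M2 = (+0.1035, -0.1035, 0)
  M3 = (-0.1035, -0.1035, 0)
rvec = (-0.4891, -0.1021, -0.2189), |rvec| = θ = 0.54549 rad = 31.254°
Rodrigues: sinθ=0.51884, 1−cosθ=0.14513; R = I + sinθ·[k]× + (1−cosθ)·[k]×²:
    [+0.97155 +0.23256 -0.04489]
    [-0.18385 +0.85996 +0.47610]
    [+0.14933 -0.45430 +0.87824]
t = (0.2232, 0.0866, 0.9718) m
M0: Pc = R·M0+t = (+0.14672, +0.19463, +0.90932); u = 594.4·(+0.14672)/0.90932 + 313.0 = 408.9035, v = 750.9·(+0.19463)/0.90932 + 242.7 = 403.4244
M1: Pc = R·M1+t = (+0.34782, +0.15658, +0.94024); u = 594.4·(+0.34782)/0.94024 + 313.0 = 532.8887, v = 750.9·(+0.15658)/0.94024 + 242.7 = 367.7472
M2: Pc = R·M2+t = (+0.29968, -0.02143, +1.03428); u = 594.4·(+0.29968)/1.03428 + 313.0 = 485.2295, v = 750.9·(-0.02143)/1.03428 + 242.7 = 227.1387
M3: Pc = R·M3+t = (+0.09858, +0.01662, +1.00336); u = 594.4·(+0.09858)/1.00336 + 313.0 = 371.3966, v = 750.9·(+0.01662)/1.00336 + 242.7 = 255.1402

c0=(408.90, 403.42) c1=(532.89, 367.75) c2=(485.23, 227.14) c3=(371.40, 255.14)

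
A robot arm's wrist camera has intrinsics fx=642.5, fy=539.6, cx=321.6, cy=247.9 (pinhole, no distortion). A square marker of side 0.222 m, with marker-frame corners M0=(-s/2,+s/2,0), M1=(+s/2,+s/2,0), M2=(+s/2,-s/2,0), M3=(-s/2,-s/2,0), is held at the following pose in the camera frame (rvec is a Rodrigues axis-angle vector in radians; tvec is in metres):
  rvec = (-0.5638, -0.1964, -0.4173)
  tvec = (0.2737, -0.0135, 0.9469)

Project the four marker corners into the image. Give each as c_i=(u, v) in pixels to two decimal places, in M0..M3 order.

c0=(487.29, 315.43) c1=(613.99, 268.24) c2=(524.03, 177.41) c3=(405.14, 213.36)

Intrinsics K: fx=642.5, fy=539.6, cx=321.6, cy=247.9
Marker side s = 0.222 m; corners in marker frame (Z=0):
  M0 = (-0.1110, +0.1110, 0)
  M1 = (+0.1110, +0.1110, 0)
  M2 = (+0.1110, -0.1110, 0)
  M3 = (-0.1110, -0.1110, 0)
rvec = (-0.5638, -0.1964, -0.4173), |rvec| = θ = 0.72841 rad = 41.735°
Rodrigues: sinθ=0.66568, 1−cosθ=0.25377; R = I + sinθ·[k]× + (1−cosθ)·[k]×²:
    [+0.89826 +0.43432 -0.06696]
    [-0.32840 +0.76468 +0.55445]
    [+0.29201 -0.47605 +0.82952]
t = (0.2737, -0.0135, 0.9469) m
M0: Pc = R·M0+t = (+0.22220, +0.10783, +0.86164); u = 642.5·(+0.22220)/0.86164 + 321.6 = 487.2892, v = 539.6·(+0.10783)/0.86164 + 247.9 = 315.4295
M1: Pc = R·M1+t = (+0.42162, +0.03493, +0.92647); u = 642.5·(+0.42162)/0.92647 + 321.6 = 613.9879, v = 539.6·(+0.03493)/0.92647 + 247.9 = 268.2422
M2: Pc = R·M2+t = (+0.32520, -0.13483, +1.03216); u = 642.5·(+0.32520)/1.03216 + 321.6 = 524.0301, v = 539.6·(-0.13483)/1.03216 + 247.9 = 177.4109
M3: Pc = R·M3+t = (+0.12578, -0.06193, +0.96733); u = 642.5·(+0.12578)/0.96733 + 321.6 = 405.1449, v = 539.6·(-0.06193)/0.96733 + 247.9 = 213.3557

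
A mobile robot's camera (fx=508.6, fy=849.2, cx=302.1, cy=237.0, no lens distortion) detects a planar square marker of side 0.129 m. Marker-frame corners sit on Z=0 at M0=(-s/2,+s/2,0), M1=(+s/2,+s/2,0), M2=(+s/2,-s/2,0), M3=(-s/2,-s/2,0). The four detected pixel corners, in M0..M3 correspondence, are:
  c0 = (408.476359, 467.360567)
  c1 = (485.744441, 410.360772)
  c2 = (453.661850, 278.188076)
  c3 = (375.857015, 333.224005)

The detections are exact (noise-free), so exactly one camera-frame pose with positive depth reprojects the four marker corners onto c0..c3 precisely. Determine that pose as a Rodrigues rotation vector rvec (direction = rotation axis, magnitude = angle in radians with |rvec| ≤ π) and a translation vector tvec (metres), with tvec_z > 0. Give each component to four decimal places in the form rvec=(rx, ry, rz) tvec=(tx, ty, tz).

Intrinsics K: fx=508.6, fy=849.2, cx=302.1, cy=237.0
Marker side s = 0.129 m; corners in marker frame (Z=0):
  M0 = (-0.0645, +0.0645, 0)
  M1 = (+0.0645, +0.0645, 0)
  M2 = (+0.0645, -0.0645, 0)
  M3 = (-0.0645, -0.0645, 0)
Detected image corners:
  c0 = (408.476359, 467.360567) px
  c1 = (485.744441, 410.360772) px
  c2 = (453.661850, 278.188076) px
  c3 = (375.857015, 333.224005) px
Planar DLT: solve 8×8 A·h = b for H (H[2,2]=1):
  H  [+651.24578 +252.95204 +431.23143]
  H  [-390.89166 +1034.03684 +372.09473]
  H  [+0.11646 +0.00507 +1.00000]
B = K⁻¹H; ‖b₁‖=1.312878, ‖b₂‖=1.312878; λ = 2/(‖b₁‖+‖b₂‖) = 0.761686, sign → tz>0 ⇒ λ=+0.761686
r₁ = λ·B[:,0] = (+0.92262,-0.37537,+0.08871); r₂ = λ·B[:,1] = (+0.37653,+0.92640,+0.00386)
r₃ = r₁×r₂ = (-0.08363,+0.02984,+0.99605); SVD([r₁ r₂ r₃]) → R = UVᵀ:
  R  [+0.92262 +0.37653 -0.08363]
  R  [-0.37537 +0.92640 +0.02984]
  R  [+0.08871 +0.00386 +0.99605]
t = (+0.19339, +0.12117, +0.76169) m
tr R = 2.845068; θ = arccos((tr R − 1)/2) = 0.396200 rad = 22.701°
axis k = ((R−Rᵀ)₃₂, (R−Rᵀ)₁₃, (R−Rᵀ)₂₁) / (2 sinθ) = (-0.033656, -0.223286, -0.974172)
rvec = θ·k = (-0.013334, -0.088466, -0.385967)

rvec=(-0.0133, -0.0885, -0.3860) tvec=(0.1934, 0.1212, 0.7617)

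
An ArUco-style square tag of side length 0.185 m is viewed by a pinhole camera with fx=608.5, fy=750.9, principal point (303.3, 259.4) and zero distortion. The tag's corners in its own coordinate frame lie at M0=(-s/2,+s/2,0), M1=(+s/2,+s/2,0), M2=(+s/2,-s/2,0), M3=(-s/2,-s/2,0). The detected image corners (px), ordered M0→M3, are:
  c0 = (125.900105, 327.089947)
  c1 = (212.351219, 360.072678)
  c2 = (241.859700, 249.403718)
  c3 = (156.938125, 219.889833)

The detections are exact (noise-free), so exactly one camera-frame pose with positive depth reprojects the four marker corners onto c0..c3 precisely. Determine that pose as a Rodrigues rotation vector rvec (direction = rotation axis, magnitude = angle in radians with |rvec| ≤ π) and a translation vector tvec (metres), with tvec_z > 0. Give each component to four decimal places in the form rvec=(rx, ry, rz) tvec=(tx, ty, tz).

rvec=(-0.1960, 0.1340, 0.2849) tvec=(-0.2371, 0.0464, 1.2088)

Intrinsics K: fx=608.5, fy=750.9, cx=303.3, cy=259.4
Marker side s = 0.185 m; corners in marker frame (Z=0):
  M0 = (-0.0925, +0.0925, 0)
  M1 = (+0.0925, +0.0925, 0)
  M2 = (+0.0925, -0.0925, 0)
  M3 = (-0.0925, -0.0925, 0)
Detected image corners:
  c0 = (125.900105, 327.089947) px
  c1 = (212.351219, 360.072678) px
  c2 = (241.859700, 249.403718) px
  c3 = (156.938125, 219.889833) px
Planar DLT: solve 8×8 A·h = b for H (H[2,2]=1):
  H  [+438.94770 -190.00692 +183.94249]
  H  [+130.86685 +547.42839 +288.20490]
  H  [-0.13116 -0.14283 +1.00000]
B = K⁻¹H; ‖b₁‖=0.827267, ‖b₂‖=0.827267; λ = 2/(‖b₁‖+‖b₂‖) = 1.208800, sign → tz>0 ⇒ λ=+1.208800
r₁ = λ·B[:,0] = (+0.95100,+0.26544,-0.15854); r₂ = λ·B[:,1] = (-0.29140,+0.94089,-0.17265)
r₃ = r₁×r₂ = (+0.10334,+0.21039,+0.97214); SVD([r₁ r₂ r₃]) → R = UVᵀ:
  R  [+0.95100 -0.29140 +0.10334]
  R  [+0.26544 +0.94089 +0.21039]
  R  [-0.15854 -0.17265 +0.97214]
t = (-0.23711, +0.04637, +1.20880) m
tr R = 2.864037; θ = arccos((tr R − 1)/2) = 0.370854 rad = 21.248°
axis k = ((R−Rᵀ)₃₂, (R−Rᵀ)₁₃, (R−Rᵀ)₂₁) / (2 sinθ) = (-0.528457, +0.361308, +0.768238)
rvec = θ·k = (-0.195980, +0.133993, +0.284904)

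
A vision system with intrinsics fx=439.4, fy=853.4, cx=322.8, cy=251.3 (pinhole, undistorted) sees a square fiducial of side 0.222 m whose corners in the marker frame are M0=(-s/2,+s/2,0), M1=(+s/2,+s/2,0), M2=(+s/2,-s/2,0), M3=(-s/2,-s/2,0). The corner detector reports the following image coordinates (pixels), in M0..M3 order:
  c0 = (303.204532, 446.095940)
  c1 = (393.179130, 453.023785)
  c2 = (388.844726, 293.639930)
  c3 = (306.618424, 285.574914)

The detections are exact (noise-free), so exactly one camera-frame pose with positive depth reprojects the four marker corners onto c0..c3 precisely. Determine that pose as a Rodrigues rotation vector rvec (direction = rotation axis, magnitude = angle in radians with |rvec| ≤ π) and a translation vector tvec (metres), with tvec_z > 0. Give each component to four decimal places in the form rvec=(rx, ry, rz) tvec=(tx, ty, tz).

rvec=(-0.4744, -0.0691, 0.0381) tvec=(0.0652, 0.1516, 1.1280)

Intrinsics K: fx=439.4, fy=853.4, cx=322.8, cy=251.3
Marker side s = 0.222 m; corners in marker frame (Z=0):
  M0 = (-0.1110, +0.1110, 0)
  M1 = (+0.1110, +0.1110, 0)
  M2 = (+0.1110, -0.1110, 0)
  M3 = (-0.1110, -0.1110, 0)
Detected image corners:
  c0 = (303.204532, 446.095940) px
  c1 = (393.179130, 453.023785) px
  c2 = (388.844726, 293.639930) px
  c3 = (306.618424, 285.574914) px
Planar DLT: solve 8×8 A·h = b for H (H[2,2]=1):
  H  [+404.81248 -138.97485 +348.19522]
  H  [+52.74488 +570.57434 +366.00387]
  H  [+0.05104 -0.40564 +1.00000]
B = K⁻¹H; ‖b₁‖=0.886499, ‖b₂‖=0.886499; λ = 2/(‖b₁‖+‖b₂‖) = 1.128032, sign → tz>0 ⇒ λ=+1.128032
r₁ = λ·B[:,0] = (+0.99695,+0.05277,+0.05757); r₂ = λ·B[:,1] = (-0.02063,+0.88893,-0.45757)
r₃ = r₁×r₂ = (-0.07532,+0.45499,+0.88731); SVD([r₁ r₂ r₃]) → R = UVᵀ:
  R  [+0.99695 -0.02063 -0.07532]
  R  [+0.05277 +0.88893 +0.45499]
  R  [+0.05757 -0.45757 +0.88731]
t = (+0.06519, +0.15162, +1.12803) m
tr R = 2.773184; θ = arccos((tr R − 1)/2) = 0.480872 rad = 27.552°
axis k = ((R−Rᵀ)₃₂, (R−Rᵀ)₁₃, (R−Rᵀ)₂₁) / (2 sinθ) = (-0.986444, -0.143648, +0.079334)
rvec = θ·k = (-0.474353, -0.069076, +0.038150)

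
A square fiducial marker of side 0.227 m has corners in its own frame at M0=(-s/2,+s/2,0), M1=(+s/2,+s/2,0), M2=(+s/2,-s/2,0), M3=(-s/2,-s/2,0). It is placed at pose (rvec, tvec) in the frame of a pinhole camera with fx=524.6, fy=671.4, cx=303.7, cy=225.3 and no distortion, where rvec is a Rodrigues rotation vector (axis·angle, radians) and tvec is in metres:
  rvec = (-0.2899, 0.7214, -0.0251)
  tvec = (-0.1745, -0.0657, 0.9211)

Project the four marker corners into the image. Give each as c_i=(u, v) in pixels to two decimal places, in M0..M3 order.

c0=(157.52, 265.06) c1=(240.89, 249.45) c2=(255.68, 81.21) c3=(175.17, 120.01)

Intrinsics K: fx=524.6, fy=671.4, cx=303.7, cy=225.3
Marker side s = 0.227 m; corners in marker frame (Z=0):
  M0 = (-0.1135, +0.1135, 0)
  M1 = (+0.1135, +0.1135, 0)
  M2 = (+0.1135, -0.1135, 0)
  M3 = (-0.1135, -0.1135, 0)
rvec = (-0.2899, 0.7214, -0.0251), |rvec| = θ = 0.77788 rad = 44.569°
Rodrigues: sinθ=0.70177, 1−cosθ=0.28759; R = I + sinθ·[k]× + (1−cosθ)·[k]×²:
    [+0.75235 -0.07676 +0.65428]
    [-0.12204 +0.95976 +0.25293]
    [-0.64736 -0.27014 +0.71271]
t = (-0.1745, -0.0657, 0.9211) m
M0: Pc = R·M0+t = (-0.26860, +0.05708, +0.96391); u = 524.6·(-0.26860)/0.96391 + 303.7 = 157.5154, v = 671.4·(+0.05708)/0.96391 + 225.3 = 265.0612
M1: Pc = R·M1+t = (-0.09782, +0.02938, +0.81696); u = 524.6·(-0.09782)/0.81696 + 303.7 = 240.8865, v = 671.4·(+0.02938)/0.81696 + 225.3 = 249.4455
M2: Pc = R·M2+t = (-0.08040, -0.18848, +0.87829); u = 524.6·(-0.08040)/0.87829 + 303.7 = 255.6792, v = 671.4·(-0.18848)/0.87829 + 225.3 = 81.2144
M3: Pc = R·M3+t = (-0.25118, -0.16078, +1.02524); u = 524.6·(-0.25118)/1.02524 + 303.7 = 175.1745, v = 671.4·(-0.16078)/1.02524 + 225.3 = 120.0092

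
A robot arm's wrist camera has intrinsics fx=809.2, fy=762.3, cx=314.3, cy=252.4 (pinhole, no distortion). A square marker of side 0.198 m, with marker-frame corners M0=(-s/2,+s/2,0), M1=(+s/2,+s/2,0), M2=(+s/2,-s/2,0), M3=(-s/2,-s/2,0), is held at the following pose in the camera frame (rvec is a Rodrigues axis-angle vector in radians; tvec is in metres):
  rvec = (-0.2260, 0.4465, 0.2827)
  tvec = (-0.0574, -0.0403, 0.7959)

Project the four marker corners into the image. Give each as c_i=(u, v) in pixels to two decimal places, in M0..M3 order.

c0=(143.50, 280.82) c1=(310.80, 329.06) c2=(377.13, 141.57) c3=(208.77, 114.70)

Intrinsics K: fx=809.2, fy=762.3, cx=314.3, cy=252.4
Marker side s = 0.198 m; corners in marker frame (Z=0):
  M0 = (-0.0990, +0.0990, 0)
  M1 = (+0.0990, +0.0990, 0)
  M2 = (+0.0990, -0.0990, 0)
  M3 = (-0.0990, -0.0990, 0)
rvec = (-0.2260, 0.4465, 0.2827), |rvec| = θ = 0.57477 rad = 32.932°
Rodrigues: sinθ=0.54364, 1−cosθ=0.16068; R = I + sinθ·[k]× + (1−cosθ)·[k]×²:
    [+0.86416 -0.31647 +0.39124]
    [+0.21831 +0.93629 +0.27515]
    [-0.45339 -0.15237 +0.87819]
t = (-0.0574, -0.0403, 0.7959) m
M0: Pc = R·M0+t = (-0.17428, +0.03078, +0.82570); u = 809.2·(-0.17428)/0.82570 + 314.3 = 143.5005, v = 762.3·(+0.03078)/0.82570 + 252.4 = 280.8163
M1: Pc = R·M1+t = (-0.00318, +0.07400, +0.73593); u = 809.2·(-0.00318)/0.73593 + 314.3 = 310.8049, v = 762.3·(+0.07400)/0.73593 + 252.4 = 329.0567
M2: Pc = R·M2+t = (+0.05948, -0.11138, +0.76610); u = 809.2·(+0.05948)/0.76610 + 314.3 = 377.1291, v = 762.3·(-0.11138)/0.76610 + 252.4 = 141.5725
M3: Pc = R·M3+t = (-0.11162, -0.15460, +0.85587); u = 809.2·(-0.11162)/0.85587 + 314.3 = 208.7653, v = 762.3·(-0.15460)/0.85587 + 252.4 = 114.6977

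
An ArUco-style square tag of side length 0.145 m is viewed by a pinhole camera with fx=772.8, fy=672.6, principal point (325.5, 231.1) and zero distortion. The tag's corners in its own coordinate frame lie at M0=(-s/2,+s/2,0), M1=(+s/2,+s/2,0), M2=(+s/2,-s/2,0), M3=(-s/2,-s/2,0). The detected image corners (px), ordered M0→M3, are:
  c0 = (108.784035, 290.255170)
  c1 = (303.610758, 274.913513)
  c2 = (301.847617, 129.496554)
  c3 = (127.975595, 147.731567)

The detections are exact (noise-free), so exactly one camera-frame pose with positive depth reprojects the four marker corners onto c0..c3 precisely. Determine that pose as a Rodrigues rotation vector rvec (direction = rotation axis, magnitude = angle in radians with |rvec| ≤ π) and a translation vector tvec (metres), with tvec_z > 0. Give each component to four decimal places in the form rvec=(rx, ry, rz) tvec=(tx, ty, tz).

rvec=(-0.4842, 0.1580, -0.0630) tvec=(-0.0886, -0.0215, 0.5889)

Intrinsics K: fx=772.8, fy=672.6, cx=325.5, cy=231.1
Marker side s = 0.145 m; corners in marker frame (Z=0):
  M0 = (-0.0725, +0.0725, 0)
  M1 = (+0.0725, +0.0725, 0)
  M2 = (+0.0725, -0.0725, 0)
  M3 = (-0.0725, -0.0725, 0)
Detected image corners:
  c0 = (108.784035, 290.255170) px
  c1 = (303.610758, 274.913513) px
  c2 = (301.847617, 129.496554) px
  c3 = (127.975595, 147.731567) px
Planar DLT: solve 8×8 A·h = b for H (H[2,2]=1):
  H  [+1218.51251 -228.66952 +209.25997]
  H  [-165.06540 +825.33577 +206.59168]
  H  [-0.23129 -0.79485 +1.00000]
B = K⁻¹H; ‖b₁‖=1.698195, ‖b₂‖=1.698195; λ = 2/(‖b₁‖+‖b₂‖) = 0.588860, sign → tz>0 ⇒ λ=+0.588860
r₁ = λ·B[:,0] = (+0.98585,-0.09772,-0.13620); r₂ = λ·B[:,1] = (+0.02290,+0.88340,-0.46806)
r₃ = r₁×r₂ = (+0.16605,+0.45832,+0.87314); SVD([r₁ r₂ r₃]) → R = UVᵀ:
  R  [+0.98585 +0.02290 +0.16605]
  R  [-0.09772 +0.88340 +0.45832]
  R  [-0.13620 -0.46806 +0.87314]
t = (-0.08857, -0.02146, +0.58886) m
tr R = 2.742392; θ = arccos((tr R − 1)/2) = 0.513163 rad = 29.402°
axis k = ((R−Rᵀ)₃₂, (R−Rᵀ)₁₃, (R−Rᵀ)₂₁) / (2 sinθ) = (-0.943477, +0.307830, -0.122847)
rvec = θ·k = (-0.484158, +0.157967, -0.063041)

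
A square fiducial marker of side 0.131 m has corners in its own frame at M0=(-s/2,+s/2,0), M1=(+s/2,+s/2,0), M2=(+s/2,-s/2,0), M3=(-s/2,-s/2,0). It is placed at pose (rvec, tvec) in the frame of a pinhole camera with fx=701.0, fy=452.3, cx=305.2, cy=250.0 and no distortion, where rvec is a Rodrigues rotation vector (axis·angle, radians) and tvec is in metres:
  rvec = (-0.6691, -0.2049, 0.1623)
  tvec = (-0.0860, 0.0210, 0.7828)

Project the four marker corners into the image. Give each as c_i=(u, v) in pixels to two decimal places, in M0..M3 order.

Intrinsics K: fx=701.0, fy=452.3, cx=305.2, cy=250.0
Marker side s = 0.131 m; corners in marker frame (Z=0):
  M0 = (-0.0655, +0.0655, 0)
  M1 = (+0.0655, +0.0655, 0)
  M2 = (+0.0655, -0.0655, 0)
  M3 = (-0.0655, -0.0655, 0)
rvec = (-0.6691, -0.2049, 0.1623), |rvec| = θ = 0.71835 rad = 41.158°
Rodrigues: sinθ=0.65814, 1−cosθ=0.24710; R = I + sinθ·[k]× + (1−cosθ)·[k]×²:
    [+0.96728 -0.08305 -0.23973]
    [+0.21435 +0.77300 +0.59710]
    [+0.13572 -0.62895 +0.76551]
t = (-0.0860, 0.0210, 0.7828) m
M0: Pc = R·M0+t = (-0.15480, +0.05759, +0.73271); u = 701.0·(-0.15480)/0.73271 + 305.2 = 157.1036, v = 452.3·(+0.05759)/0.73271 + 250.0 = 285.5510
M1: Pc = R·M1+t = (-0.02808, +0.08567, +0.75049); u = 701.0·(-0.02808)/0.75049 + 305.2 = 278.9694, v = 452.3·(+0.08567)/0.75049 + 250.0 = 301.6316
M2: Pc = R·M2+t = (-0.01720, -0.01559, +0.83289); u = 701.0·(-0.01720)/0.83289 + 305.2 = 290.7206, v = 452.3·(-0.01559)/0.83289 + 250.0 = 241.5329
M3: Pc = R·M3+t = (-0.14392, -0.04367, +0.81511); u = 701.0·(-0.14392)/0.81511 + 305.2 = 181.4294, v = 452.3·(-0.04367)/0.81511 + 250.0 = 225.7669

c0=(157.10, 285.55) c1=(278.97, 301.63) c2=(290.72, 241.53) c3=(181.43, 225.77)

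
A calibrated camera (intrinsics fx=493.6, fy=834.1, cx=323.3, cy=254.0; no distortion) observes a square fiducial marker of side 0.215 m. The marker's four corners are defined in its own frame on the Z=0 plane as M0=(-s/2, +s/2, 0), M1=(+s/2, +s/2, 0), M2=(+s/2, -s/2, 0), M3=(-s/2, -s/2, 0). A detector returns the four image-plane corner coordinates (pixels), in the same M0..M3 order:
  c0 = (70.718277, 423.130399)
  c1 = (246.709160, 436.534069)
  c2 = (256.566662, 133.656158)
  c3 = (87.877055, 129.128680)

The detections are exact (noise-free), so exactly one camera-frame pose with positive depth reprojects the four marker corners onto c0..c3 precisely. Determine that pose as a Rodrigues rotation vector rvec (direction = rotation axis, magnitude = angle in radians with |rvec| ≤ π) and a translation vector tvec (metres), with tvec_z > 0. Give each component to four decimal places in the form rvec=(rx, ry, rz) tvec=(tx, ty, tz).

rvec=(-0.1258, 0.0773, 0.0320) tvec=(-0.1926, 0.0167, 0.5983)

Intrinsics K: fx=493.6, fy=834.1, cx=323.3, cy=254.0
Marker side s = 0.215 m; corners in marker frame (Z=0):
  M0 = (-0.1075, +0.1075, 0)
  M1 = (+0.1075, +0.1075, 0)
  M2 = (+0.1075, -0.1075, 0)
  M3 = (-0.1075, -0.1075, 0)
Detected image corners:
  c0 = (70.718277, 423.130399) px
  c1 = (246.709160, 436.534069) px
  c2 = (256.566662, 133.656158) px
  c3 = (87.877055, 129.128680) px
Planar DLT: solve 8×8 A·h = b for H (H[2,2]=1):
  H  [+779.34498 -97.38823 +164.39466]
  H  [+4.17007 +1329.59915 +277.22168]
  H  [-0.13210 -0.20740 +1.00000]
B = K⁻¹H; ‖b₁‖=1.671269, ‖b₂‖=1.671269; λ = 2/(‖b₁‖+‖b₂‖) = 0.598348, sign → tz>0 ⇒ λ=+0.598348
r₁ = λ·B[:,0] = (+0.99650,+0.02706,-0.07904); r₂ = λ·B[:,1] = (-0.03677,+0.99159,-0.12410)
r₃ = r₁×r₂ = (+0.07502,+0.12657,+0.98912); SVD([r₁ r₂ r₃]) → R = UVᵀ:
  R  [+0.99650 -0.03677 +0.07502]
  R  [+0.02706 +0.99159 +0.12657]
  R  [-0.07904 -0.12410 +0.98912]
t = (-0.19263, +0.01666, +0.59835) m
tr R = 2.977208; θ = arccos((tr R − 1)/2) = 0.151113 rad = 8.658°
axis k = ((R−Rᵀ)₃₂, (R−Rᵀ)₁₃, (R−Rᵀ)₂₁) / (2 sinθ) = (-0.832584, +0.511715, +0.212020)
rvec = θ·k = (-0.125814, +0.077327, +0.032039)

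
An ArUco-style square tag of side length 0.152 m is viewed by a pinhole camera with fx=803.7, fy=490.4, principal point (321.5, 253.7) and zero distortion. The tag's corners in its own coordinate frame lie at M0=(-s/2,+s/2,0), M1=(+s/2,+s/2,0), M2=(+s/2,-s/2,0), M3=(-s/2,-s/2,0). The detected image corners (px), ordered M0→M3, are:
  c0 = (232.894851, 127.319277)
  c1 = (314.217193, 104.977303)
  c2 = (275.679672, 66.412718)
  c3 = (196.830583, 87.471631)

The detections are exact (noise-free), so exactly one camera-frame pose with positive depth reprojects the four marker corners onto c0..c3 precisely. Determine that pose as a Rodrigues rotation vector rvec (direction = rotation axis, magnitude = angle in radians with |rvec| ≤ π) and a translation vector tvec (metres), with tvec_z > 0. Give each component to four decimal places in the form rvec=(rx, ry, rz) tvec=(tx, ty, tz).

rvec=(-0.3601, -0.0324, -0.4691) tvec=(-0.1142, -0.4422, 1.3762)

Intrinsics K: fx=803.7, fy=490.4, cx=321.5, cy=253.7
Marker side s = 0.152 m; corners in marker frame (Z=0):
  M0 = (-0.0760, +0.0760, 0)
  M1 = (+0.0760, +0.0760, 0)
  M2 = (+0.0760, -0.0760, 0)
  M3 = (-0.0760, -0.0760, 0)
Detected image corners:
  c0 = (232.894851, 127.319277) px
  c1 = (314.217193, 104.977303) px
  c2 = (275.679672, 66.412718) px
  c3 = (196.830583, 87.471631) px
Planar DLT: solve 8×8 A·h = b for H (H[2,2]=1):
  H  [+547.57341 +183.95296 +254.81244]
  H  [-134.79447 +234.61635 +96.11837]
  H  [+0.08177 -0.24126 +1.00000]
B = K⁻¹H; ‖b₁‖=0.726617, ‖b₂‖=0.726617; λ = 2/(‖b₁‖+‖b₂‖) = 1.376242, sign → tz>0 ⇒ λ=+1.376242
r₁ = λ·B[:,0] = (+0.89264,-0.43650,+0.11253); r₂ = λ·B[:,1] = (+0.44782,+0.83019,-0.33203)
r₃ = r₁×r₂ = (+0.05151,+0.34678,+0.93653); SVD([r₁ r₂ r₃]) → R = UVᵀ:
  R  [+0.89264 +0.44782 +0.05151]
  R  [-0.43650 +0.83019 +0.34678]
  R  [+0.11253 -0.33203 +0.93653]
t = (-0.11419, -0.44223, +1.37624) m
tr R = 2.659361; θ = arccos((tr R − 1)/2) = 0.592261 rad = 33.934°
axis k = ((R−Rᵀ)₃₂, (R−Rᵀ)₁₃, (R−Rᵀ)₂₁) / (2 sinθ) = (-0.607991, -0.054656, -0.792060)
rvec = θ·k = (-0.360089, -0.032371, -0.469106)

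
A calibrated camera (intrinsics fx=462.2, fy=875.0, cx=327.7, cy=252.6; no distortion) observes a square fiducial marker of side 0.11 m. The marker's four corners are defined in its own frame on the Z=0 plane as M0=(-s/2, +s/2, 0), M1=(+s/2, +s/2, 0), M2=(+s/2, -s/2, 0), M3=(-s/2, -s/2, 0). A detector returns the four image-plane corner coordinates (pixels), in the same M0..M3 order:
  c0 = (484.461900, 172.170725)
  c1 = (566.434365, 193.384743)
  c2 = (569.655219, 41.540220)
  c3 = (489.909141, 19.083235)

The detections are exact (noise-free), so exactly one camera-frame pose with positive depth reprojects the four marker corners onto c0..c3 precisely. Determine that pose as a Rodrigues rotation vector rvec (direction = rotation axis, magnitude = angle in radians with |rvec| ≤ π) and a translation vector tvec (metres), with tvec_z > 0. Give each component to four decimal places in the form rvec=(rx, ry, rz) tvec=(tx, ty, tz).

rvec=(-0.1442, -0.0752, 0.1216) tvec=(0.2618, -0.1016, 0.6045)

Intrinsics K: fx=462.2, fy=875.0, cx=327.7, cy=252.6
Marker side s = 0.11 m; corners in marker frame (Z=0):
  M0 = (-0.0550, +0.0550, 0)
  M1 = (+0.0550, +0.0550, 0)
  M2 = (+0.0550, -0.0550, 0)
  M3 = (-0.0550, -0.0550, 0)
Detected image corners:
  c0 = (484.461900, 172.170725) px
  c1 = (566.434365, 193.384743) px
  c2 = (569.655219, 41.540220) px
  c3 = (489.909141, 19.083235) px
Planar DLT: solve 8×8 A·h = b for H (H[2,2]=1):
  H  [+792.52344 -168.32100 +527.88694]
  H  [+210.20706 +1359.97467 +105.58528]
  H  [+0.10912 -0.24446 +1.00000]
B = K⁻¹H; ‖b₁‖=1.654163, ‖b₂‖=1.654163; λ = 2/(‖b₁‖+‖b₂‖) = 0.604535, sign → tz>0 ⇒ λ=+0.604535
r₁ = λ·B[:,0] = (+0.98981,+0.12619,+0.06597); r₂ = λ·B[:,1] = (-0.11538,+0.98227,-0.14779)
r₃ = r₁×r₂ = (-0.08345,+0.13867,+0.98682); SVD([r₁ r₂ r₃]) → R = UVᵀ:
  R  [+0.98981 -0.11538 -0.08345]
  R  [+0.12619 +0.98227 +0.13867]
  R  [+0.06597 -0.14779 +0.98682]
t = (+0.26183, -0.10157, +0.60454) m
tr R = 2.958894; θ = arccos((tr R − 1)/2) = 0.203095 rad = 11.636°
axis k = ((R−Rᵀ)₃₂, (R−Rᵀ)₁₃, (R−Rᵀ)₂₁) / (2 sinθ) = (-0.710093, -0.370391, +0.598814)
rvec = θ·k = (-0.144216, -0.075224, +0.121616)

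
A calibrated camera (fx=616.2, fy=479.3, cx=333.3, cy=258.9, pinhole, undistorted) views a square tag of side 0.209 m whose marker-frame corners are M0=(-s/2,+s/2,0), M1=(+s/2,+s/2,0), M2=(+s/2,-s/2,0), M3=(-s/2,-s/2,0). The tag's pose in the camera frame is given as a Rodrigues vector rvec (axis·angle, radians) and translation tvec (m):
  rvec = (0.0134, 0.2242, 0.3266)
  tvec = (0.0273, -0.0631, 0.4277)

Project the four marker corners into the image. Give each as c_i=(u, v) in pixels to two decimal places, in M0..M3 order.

Intrinsics K: fx=616.2, fy=479.3, cx=333.3, cy=258.9
Marker side s = 0.209 m; corners in marker frame (Z=0):
  M0 = (-0.1045, +0.1045, 0)
  M1 = (+0.1045, +0.1045, 0)
  M2 = (+0.1045, -0.1045, 0)
  M3 = (-0.1045, -0.1045, 0)
rvec = (0.0134, 0.2242, 0.3266), |rvec| = θ = 0.39637 rad = 22.711°
Rodrigues: sinθ=0.38608, 1−cosθ=0.07753; R = I + sinθ·[k]× + (1−cosθ)·[k]×²:
    [+0.92256 -0.31663 +0.22053]
    [+0.31960 +0.94727 +0.02308]
    [-0.21622 +0.04919 +0.97511]
t = (0.0273, -0.0631, 0.4277) m
M0: Pc = R·M0+t = (-0.10220, +0.00249, +0.45543); u = 616.2·(-0.10220)/0.45543 + 333.3 = 195.0307, v = 479.3·(+0.00249)/0.45543 + 258.9 = 261.5226
M1: Pc = R·M1+t = (+0.09062, +0.06929, +0.41025); u = 616.2·(+0.09062)/0.41025 + 333.3 = 469.4122, v = 479.3·(+0.06929)/0.41025 + 258.9 = 339.8507
M2: Pc = R·M2+t = (+0.15680, -0.12869, +0.39997); u = 616.2·(+0.15680)/0.39997 + 333.3 = 574.8637, v = 479.3·(-0.12869)/0.39997 + 258.9 = 104.6815
M3: Pc = R·M3+t = (-0.03602, -0.19549, +0.44515); u = 616.2·(-0.03602)/0.44515 + 333.3 = 283.4411, v = 479.3·(-0.19549)/0.44515 + 258.9 = 48.4173

c0=(195.03, 261.52) c1=(469.41, 339.85) c2=(574.86, 104.68) c3=(283.44, 48.42)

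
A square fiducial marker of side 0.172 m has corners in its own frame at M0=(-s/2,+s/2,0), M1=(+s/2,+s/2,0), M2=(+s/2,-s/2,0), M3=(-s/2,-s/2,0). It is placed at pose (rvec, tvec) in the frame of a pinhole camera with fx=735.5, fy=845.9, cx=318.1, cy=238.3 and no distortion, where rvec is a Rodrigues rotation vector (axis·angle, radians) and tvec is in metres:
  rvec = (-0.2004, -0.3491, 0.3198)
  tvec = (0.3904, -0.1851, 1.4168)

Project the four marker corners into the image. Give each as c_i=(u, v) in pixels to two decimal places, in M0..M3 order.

c0=(474.08, 155.33) c1=(547.60, 193.17) c2=(564.44, 102.02) c3=(493.75, 61.95)

Intrinsics K: fx=735.5, fy=845.9, cx=318.1, cy=238.3
Marker side s = 0.172 m; corners in marker frame (Z=0):
  M0 = (-0.0860, +0.0860, 0)
  M1 = (+0.0860, +0.0860, 0)
  M2 = (+0.0860, -0.0860, 0)
  M3 = (-0.0860, -0.0860, 0)
rvec = (-0.2004, -0.3491, 0.3198), |rvec| = θ = 0.51410 rad = 29.456°
Rodrigues: sinθ=0.49175, 1−cosθ=0.12927; R = I + sinθ·[k]× + (1−cosθ)·[k]×²:
    [+0.89038 -0.27168 -0.36527]
    [+0.34011 +0.93034 +0.13709]
    [+0.30258 -0.24629 +0.92075]
t = (0.3904, -0.1851, 1.4168) m
M0: Pc = R·M0+t = (+0.29046, -0.13434, +1.36960); u = 735.5·(+0.29046)/1.36960 + 318.1 = 474.0843, v = 845.9·(-0.13434)/1.36960 + 238.3 = 155.3276
M1: Pc = R·M1+t = (+0.44361, -0.07584, +1.42164); u = 735.5·(+0.44361)/1.42164 + 318.1 = 547.6048, v = 845.9·(-0.07584)/1.42164 + 238.3 = 193.1733
M2: Pc = R·M2+t = (+0.49034, -0.23586, +1.46400); u = 735.5·(+0.49034)/1.46400 + 318.1 = 564.4402, v = 845.9·(-0.23586)/1.46400 + 238.3 = 102.0206
M3: Pc = R·M3+t = (+0.33719, -0.29436, +1.41196); u = 735.5·(+0.33719)/1.41196 + 318.1 = 493.7460, v = 845.9·(-0.29436)/1.41196 + 238.3 = 61.9506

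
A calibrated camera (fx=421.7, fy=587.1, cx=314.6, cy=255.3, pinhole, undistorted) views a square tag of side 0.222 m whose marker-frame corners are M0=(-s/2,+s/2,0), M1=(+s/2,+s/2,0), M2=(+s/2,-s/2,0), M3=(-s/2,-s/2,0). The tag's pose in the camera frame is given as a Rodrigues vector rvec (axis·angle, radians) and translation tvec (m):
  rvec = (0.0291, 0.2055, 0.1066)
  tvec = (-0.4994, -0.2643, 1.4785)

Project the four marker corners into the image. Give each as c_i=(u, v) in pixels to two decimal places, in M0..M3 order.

Intrinsics K: fx=421.7, fy=587.1, cx=314.6, cy=255.3
Marker side s = 0.222 m; corners in marker frame (Z=0):
  M0 = (-0.1110, +0.1110, 0)
  M1 = (+0.1110, +0.1110, 0)
  M2 = (+0.1110, -0.1110, 0)
  M3 = (-0.1110, -0.1110, 0)
rvec = (0.0291, 0.2055, 0.1066), |rvec| = θ = 0.23333 rad = 13.369°
Rodrigues: sinθ=0.23121, 1−cosθ=0.02710; R = I + sinθ·[k]× + (1−cosθ)·[k]×²:
    [+0.97332 -0.10266 +0.20518]
    [+0.10861 +0.99392 -0.01793]
    [-0.20210 +0.03974 +0.97856]
t = (-0.4994, -0.2643, 1.4785) m
M0: Pc = R·M0+t = (-0.61883, -0.16603, +1.50534); u = 421.7·(-0.61883)/1.50534 + 314.6 = 141.2427, v = 587.1·(-0.16603)/1.50534 + 255.3 = 190.5463
M1: Pc = R·M1+t = (-0.40276, -0.14192, +1.46048); u = 421.7·(-0.40276)/1.46048 + 314.6 = 198.3078, v = 587.1·(-0.14192)/1.46048 + 255.3 = 198.2499
M2: Pc = R·M2+t = (-0.37997, -0.36257, +1.45166); u = 421.7·(-0.37997)/1.45166 + 314.6 = 204.2215, v = 587.1·(-0.36257)/1.45166 + 255.3 = 108.6644
M3: Pc = R·M3+t = (-0.59604, -0.38668, +1.49652); u = 421.7·(-0.59604)/1.49652 + 314.6 = 146.6427, v = 587.1·(-0.38668)/1.49652 + 255.3 = 103.6011

c0=(141.24, 190.55) c1=(198.31, 198.25) c2=(204.22, 108.66) c3=(146.64, 103.60)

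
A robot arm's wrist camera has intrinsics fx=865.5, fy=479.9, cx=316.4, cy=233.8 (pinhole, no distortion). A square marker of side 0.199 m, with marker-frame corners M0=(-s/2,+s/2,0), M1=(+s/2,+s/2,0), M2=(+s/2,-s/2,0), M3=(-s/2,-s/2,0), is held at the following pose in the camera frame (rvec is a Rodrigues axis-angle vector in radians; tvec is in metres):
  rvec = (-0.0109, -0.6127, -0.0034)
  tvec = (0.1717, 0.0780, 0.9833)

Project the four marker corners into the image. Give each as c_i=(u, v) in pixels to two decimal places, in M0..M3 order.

c0=(401.47, 325.87) c1=(527.65, 315.74) c2=(526.21, 223.90) c3=(400.11, 222.67)

Intrinsics K: fx=865.5, fy=479.9, cx=316.4, cy=233.8
Marker side s = 0.199 m; corners in marker frame (Z=0):
  M0 = (-0.0995, +0.0995, 0)
  M1 = (+0.0995, +0.0995, 0)
  M2 = (+0.0995, -0.0995, 0)
  M3 = (-0.0995, -0.0995, 0)
rvec = (-0.0109, -0.6127, -0.0034), |rvec| = θ = 0.61281 rad = 35.111°
Rodrigues: sinθ=0.57517, 1−cosθ=0.18196; R = I + sinθ·[k]× + (1−cosθ)·[k]×²:
    [+0.81809 +0.00643 -0.57505]
    [+0.00004 +0.99994 +0.01124]
    [+0.57508 -0.00922 +0.81804]
t = (0.1717, 0.0780, 0.9833) m
M0: Pc = R·M0+t = (+0.09094, +0.17749, +0.92516); u = 865.5·(+0.09094)/0.92516 + 316.4 = 401.4746, v = 479.9·(+0.17749)/0.92516 + 233.8 = 325.8672
M1: Pc = R·M1+t = (+0.25374, +0.17750, +1.03960); u = 865.5·(+0.25374)/1.03960 + 316.4 = 527.6459, v = 479.9·(+0.17750)/1.03960 + 233.8 = 315.7364
M2: Pc = R·M2+t = (+0.25246, -0.02149, +1.04144); u = 865.5·(+0.25246)/1.04144 + 316.4 = 526.2107, v = 479.9·(-0.02149)/1.04144 + 233.8 = 223.8976
M3: Pc = R·M3+t = (+0.08966, -0.02150, +0.92700); u = 865.5·(+0.08966)/0.92700 + 316.4 = 400.1121, v = 479.9·(-0.02150)/0.92700 + 233.8 = 222.6705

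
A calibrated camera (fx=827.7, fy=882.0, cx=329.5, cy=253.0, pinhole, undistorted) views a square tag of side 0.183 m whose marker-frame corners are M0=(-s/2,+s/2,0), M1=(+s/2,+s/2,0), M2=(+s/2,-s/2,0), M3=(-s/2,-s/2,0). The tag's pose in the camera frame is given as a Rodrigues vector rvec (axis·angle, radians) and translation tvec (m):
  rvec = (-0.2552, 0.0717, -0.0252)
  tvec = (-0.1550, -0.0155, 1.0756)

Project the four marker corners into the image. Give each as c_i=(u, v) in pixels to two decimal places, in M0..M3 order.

Intrinsics K: fx=827.7, fy=882.0, cx=329.5, cy=253.0
Marker side s = 0.183 m; corners in marker frame (Z=0):
  M0 = (-0.0915, +0.0915, 0)
  M1 = (+0.0915, +0.0915, 0)
  M2 = (+0.0915, -0.0915, 0)
  M3 = (-0.0915, -0.0915, 0)
rvec = (-0.2552, 0.0717, -0.0252), |rvec| = θ = 0.26628 rad = 15.256°
Rodrigues: sinθ=0.26314, 1−cosθ=0.03524; R = I + sinθ·[k]× + (1−cosθ)·[k]×²:
    [+0.99713 +0.01581 +0.07405]
    [-0.03400 +0.96731 +0.25130]
    [-0.06766 -0.25309 +0.96507]
t = (-0.1550, -0.0155, 1.0756) m
M0: Pc = R·M0+t = (-0.24479, +0.07612, +1.05863); u = 827.7·(-0.24479)/1.05863 + 329.5 = 138.1084, v = 882.0·(+0.07612)/1.05863 + 253.0 = 316.4194
M1: Pc = R·M1+t = (-0.06232, +0.06990, +1.04625); u = 827.7·(-0.06232)/1.04625 + 329.5 = 280.2010, v = 882.0·(+0.06990)/1.04625 + 253.0 = 311.9249
M2: Pc = R·M2+t = (-0.06521, -0.10712, +1.09257); u = 827.7·(-0.06521)/1.09257 + 329.5 = 280.0993, v = 882.0·(-0.10712)/1.09257 + 253.0 = 166.5249
M3: Pc = R·M3+t = (-0.24768, -0.10090, +1.10495); u = 827.7·(-0.24768)/1.10495 + 329.5 = 143.9639, v = 882.0·(-0.10090)/1.10495 + 253.0 = 172.4603

c0=(138.11, 316.42) c1=(280.20, 311.92) c2=(280.10, 166.52) c3=(143.96, 172.46)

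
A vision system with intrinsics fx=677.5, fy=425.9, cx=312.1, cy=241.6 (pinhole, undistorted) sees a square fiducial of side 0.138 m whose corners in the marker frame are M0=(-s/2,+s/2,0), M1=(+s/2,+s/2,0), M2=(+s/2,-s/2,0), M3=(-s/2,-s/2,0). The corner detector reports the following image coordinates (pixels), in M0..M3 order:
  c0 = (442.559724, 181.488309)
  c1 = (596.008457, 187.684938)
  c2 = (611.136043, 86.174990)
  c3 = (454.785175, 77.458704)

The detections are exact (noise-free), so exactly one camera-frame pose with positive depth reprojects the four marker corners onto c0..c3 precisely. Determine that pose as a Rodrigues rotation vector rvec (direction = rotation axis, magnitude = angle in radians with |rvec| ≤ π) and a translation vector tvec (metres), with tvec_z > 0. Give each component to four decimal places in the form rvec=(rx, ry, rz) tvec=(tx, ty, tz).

Intrinsics K: fx=677.5, fy=425.9, cx=312.1, cy=241.6
Marker side s = 0.138 m; corners in marker frame (Z=0):
  M0 = (-0.0690, +0.0690, 0)
  M1 = (+0.0690, +0.0690, 0)
  M2 = (+0.0690, -0.0690, 0)
  M3 = (-0.0690, -0.0690, 0)
Detected image corners:
  c0 = (442.559724, 181.488309) px
  c1 = (596.008457, 187.684938) px
  c2 = (611.136043, 86.174990) px
  c3 = (454.785175, 77.458704) px
Planar DLT: solve 8×8 A·h = b for H (H[2,2]=1):
  H  [+1210.08108 -20.05148 +526.94243]
  H  [+76.14815 +764.64865 +133.77819]
  H  [+0.16674 +0.15049 +1.00000]
B = K⁻¹H; ‖b₁‖=1.719461, ‖b₂‖=1.719461; λ = 2/(‖b₁‖+‖b₂‖) = 0.581577, sign → tz>0 ⇒ λ=+0.581577
r₁ = λ·B[:,0] = (+0.99408,+0.04897,+0.09697); r₂ = λ·B[:,1] = (-0.05753,+0.99450,+0.08752)
r₃ = r₁×r₂ = (-0.09216,-0.09258,+0.99143); SVD([r₁ r₂ r₃]) → R = UVᵀ:
  R  [+0.99408 -0.05753 -0.09216]
  R  [+0.04897 +0.99450 -0.09258]
  R  [+0.09697 +0.08752 +0.99143]
t = (+0.18442, -0.14723, +0.58158) m
tr R = 2.980013; θ = arccos((tr R − 1)/2) = 0.141494 rad = 8.107°
axis k = ((R−Rᵀ)₃₂, (R−Rᵀ)₁₃, (R−Rᵀ)₂₁) / (2 sinθ) = (+0.638555, -0.670569, +0.377605)
rvec = θ·k = (+0.090352, -0.094881, +0.053429)

rvec=(0.0904, -0.0949, 0.0534) tvec=(0.1844, -0.1472, 0.5816)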